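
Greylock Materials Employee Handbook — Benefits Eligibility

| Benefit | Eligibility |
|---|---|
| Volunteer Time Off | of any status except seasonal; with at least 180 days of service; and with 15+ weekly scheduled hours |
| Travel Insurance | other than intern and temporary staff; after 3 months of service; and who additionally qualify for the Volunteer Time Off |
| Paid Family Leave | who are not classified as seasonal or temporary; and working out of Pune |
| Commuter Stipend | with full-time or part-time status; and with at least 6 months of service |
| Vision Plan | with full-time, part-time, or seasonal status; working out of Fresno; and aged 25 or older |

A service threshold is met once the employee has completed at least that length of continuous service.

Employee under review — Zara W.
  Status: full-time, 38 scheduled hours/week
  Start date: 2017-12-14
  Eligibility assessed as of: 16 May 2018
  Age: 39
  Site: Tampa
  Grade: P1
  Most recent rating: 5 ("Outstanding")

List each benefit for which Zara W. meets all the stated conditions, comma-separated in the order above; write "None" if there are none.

Service from 2017-12-14 to 16 May 2018: 153 days.
Volunteer Time Off — status full-time ✓ (not excluded); service 153 days < 180 days ✗ → not eligible.
Travel Insurance — status full-time ✓ (not excluded); service 153 days ≥ 3 months (≈90 days) ✓; not eligible for Volunteer Time Off ✗ → not eligible.
Paid Family Leave — status full-time ✓ (not excluded); site Tampa ✗ (not Pune) → not eligible.
Commuter Stipend — status full-time ✓; service 153 days < 6 months (≈180 days) ✗ → not eligible.
Vision Plan — status full-time ✓; site Tampa ✗ (not Fresno) → not eligible.

None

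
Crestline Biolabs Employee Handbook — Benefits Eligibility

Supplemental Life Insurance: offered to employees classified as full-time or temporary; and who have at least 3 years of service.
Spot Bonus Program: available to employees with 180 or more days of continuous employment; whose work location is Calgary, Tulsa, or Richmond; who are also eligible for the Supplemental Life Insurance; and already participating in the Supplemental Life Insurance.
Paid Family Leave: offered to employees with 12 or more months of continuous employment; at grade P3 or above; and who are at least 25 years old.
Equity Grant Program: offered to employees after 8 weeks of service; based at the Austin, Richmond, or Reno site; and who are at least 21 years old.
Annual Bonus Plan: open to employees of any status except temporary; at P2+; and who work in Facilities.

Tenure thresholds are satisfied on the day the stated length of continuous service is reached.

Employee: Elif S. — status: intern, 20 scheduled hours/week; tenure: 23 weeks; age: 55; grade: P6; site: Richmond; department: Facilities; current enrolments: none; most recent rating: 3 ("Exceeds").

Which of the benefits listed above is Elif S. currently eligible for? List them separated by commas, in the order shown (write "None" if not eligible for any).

Equity Grant Program, Annual Bonus Plan

Supplemental Life Insurance — status intern ✗ (requires full-time or temporary) → not eligible.
Spot Bonus Program — service 23 weeks < 180 days ✗ → not eligible.
Paid Family Leave — service 23 weeks < 12 months (≈360 days) ✗ → not eligible.
Equity Grant Program — service 23 weeks ≥ 8 weeks ✓; site Richmond ✓; age 55 ≥ 21 ✓ → eligible.
Annual Bonus Plan — status intern ✓ (not excluded); grade P6 ≥ P2 ✓; dept Facilities ✓ → eligible.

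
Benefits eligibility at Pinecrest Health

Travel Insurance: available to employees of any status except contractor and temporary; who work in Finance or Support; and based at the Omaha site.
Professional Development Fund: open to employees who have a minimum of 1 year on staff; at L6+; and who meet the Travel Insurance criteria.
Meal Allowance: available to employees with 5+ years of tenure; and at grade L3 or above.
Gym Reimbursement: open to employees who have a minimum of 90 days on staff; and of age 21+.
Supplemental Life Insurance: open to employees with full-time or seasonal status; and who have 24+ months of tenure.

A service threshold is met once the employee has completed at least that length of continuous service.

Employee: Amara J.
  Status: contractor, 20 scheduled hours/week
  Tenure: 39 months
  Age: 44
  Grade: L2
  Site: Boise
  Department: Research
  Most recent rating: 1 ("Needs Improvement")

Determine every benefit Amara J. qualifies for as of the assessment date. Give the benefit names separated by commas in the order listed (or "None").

Travel Insurance — status contractor ✗ (excluded) → not eligible.
Professional Development Fund — service 39 months ≥ 1 year (≈365 days) ✓; grade L2 < L6 ✗ → not eligible.
Meal Allowance — service 39 months < 5 years (≈1825 days) ✗ → not eligible.
Gym Reimbursement — service 39 months ≥ 90 days ✓; age 44 ≥ 21 ✓ → eligible.
Supplemental Life Insurance — status contractor ✗ (requires full-time or seasonal) → not eligible.

Gym Reimbursement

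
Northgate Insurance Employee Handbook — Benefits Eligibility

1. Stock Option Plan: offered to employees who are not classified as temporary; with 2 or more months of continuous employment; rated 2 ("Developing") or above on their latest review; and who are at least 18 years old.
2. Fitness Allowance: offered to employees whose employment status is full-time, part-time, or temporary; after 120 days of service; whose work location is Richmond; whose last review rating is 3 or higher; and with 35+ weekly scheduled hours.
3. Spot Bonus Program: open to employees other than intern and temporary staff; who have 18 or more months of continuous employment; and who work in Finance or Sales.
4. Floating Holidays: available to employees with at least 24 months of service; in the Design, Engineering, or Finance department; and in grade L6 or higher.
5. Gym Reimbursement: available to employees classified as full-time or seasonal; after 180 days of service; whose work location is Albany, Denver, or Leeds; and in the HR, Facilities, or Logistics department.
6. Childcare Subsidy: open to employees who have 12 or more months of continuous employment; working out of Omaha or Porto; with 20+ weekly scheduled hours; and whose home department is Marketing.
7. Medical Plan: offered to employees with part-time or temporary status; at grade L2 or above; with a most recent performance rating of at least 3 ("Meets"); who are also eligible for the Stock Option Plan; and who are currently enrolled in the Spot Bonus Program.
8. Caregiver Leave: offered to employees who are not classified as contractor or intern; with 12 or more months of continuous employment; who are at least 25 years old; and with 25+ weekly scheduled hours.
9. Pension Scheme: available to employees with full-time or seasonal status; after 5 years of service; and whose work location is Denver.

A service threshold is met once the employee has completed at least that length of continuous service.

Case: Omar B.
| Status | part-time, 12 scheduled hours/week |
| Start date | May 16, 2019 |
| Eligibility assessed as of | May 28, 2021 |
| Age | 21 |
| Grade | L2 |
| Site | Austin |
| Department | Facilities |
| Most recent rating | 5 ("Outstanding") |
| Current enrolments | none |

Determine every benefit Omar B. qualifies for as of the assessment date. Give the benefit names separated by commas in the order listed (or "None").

Service from May 16, 2019 to May 28, 2021: 743 days.
Stock Option Plan — status part-time ✓ (not excluded); service 743 days ≥ 2 months (≈60 days) ✓; rating 5 ≥ 2 ✓; age 21 ≥ 18 ✓ → eligible.
Fitness Allowance — status part-time ✓; service 743 days ≥ 120 days ✓; site Austin ✗ (not Richmond) → not eligible.
Spot Bonus Program — status part-time ✓ (not excluded); service 743 days ≥ 18 months (≈540 days) ✓; dept Facilities ✗ → not eligible.
Floating Holidays — service 743 days ≥ 24 months (≈720 days) ✓; dept Facilities ✗ → not eligible.
Gym Reimbursement — status part-time ✗ (requires full-time or seasonal) → not eligible.
Childcare Subsidy — service 743 days ≥ 12 months (≈360 days) ✓; site Austin ✗ (not Omaha or Porto) → not eligible.
Medical Plan — status part-time ✓; grade L2 ≥ L2 ✓; rating 5 ≥ 3 ✓; eligible for Stock Option Plan ✓; not enrolled in Spot Bonus Program ✗ → not eligible.
Caregiver Leave — status part-time ✓ (not excluded); service 743 days ≥ 12 months (≈360 days) ✓; age 21 < 25 ✗ → not eligible.
Pension Scheme — status part-time ✗ (requires full-time or seasonal) → not eligible.

Stock Option Plan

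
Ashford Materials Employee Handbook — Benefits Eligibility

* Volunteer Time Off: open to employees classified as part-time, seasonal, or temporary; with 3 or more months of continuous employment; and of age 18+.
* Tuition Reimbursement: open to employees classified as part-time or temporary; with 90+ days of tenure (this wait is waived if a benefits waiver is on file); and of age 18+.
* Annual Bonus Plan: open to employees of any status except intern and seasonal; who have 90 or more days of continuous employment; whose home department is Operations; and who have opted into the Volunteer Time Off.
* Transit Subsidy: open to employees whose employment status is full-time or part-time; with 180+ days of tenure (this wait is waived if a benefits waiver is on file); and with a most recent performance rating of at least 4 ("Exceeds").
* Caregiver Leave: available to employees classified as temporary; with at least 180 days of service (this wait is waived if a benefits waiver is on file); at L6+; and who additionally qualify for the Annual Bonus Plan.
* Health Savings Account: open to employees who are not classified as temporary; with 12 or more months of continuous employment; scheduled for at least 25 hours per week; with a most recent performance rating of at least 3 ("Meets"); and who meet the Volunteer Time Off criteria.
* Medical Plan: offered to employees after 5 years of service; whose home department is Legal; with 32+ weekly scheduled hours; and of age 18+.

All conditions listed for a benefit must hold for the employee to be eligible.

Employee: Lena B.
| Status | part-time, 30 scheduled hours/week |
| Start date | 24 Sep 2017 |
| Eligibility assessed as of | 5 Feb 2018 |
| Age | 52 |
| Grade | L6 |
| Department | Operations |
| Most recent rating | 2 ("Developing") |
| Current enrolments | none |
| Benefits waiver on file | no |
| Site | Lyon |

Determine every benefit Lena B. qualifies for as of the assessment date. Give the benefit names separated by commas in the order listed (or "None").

Service from 24 Sep 2017 to 5 Feb 2018: 134 days.
Volunteer Time Off — status part-time ✓; service 134 days ≥ 3 months (≈90 days) ✓; age 52 ≥ 18 ✓ → eligible.
Tuition Reimbursement — status part-time ✓; no waiver, service 134 days ≥ 90 days ✓; age 52 ≥ 18 ✓ → eligible.
Annual Bonus Plan — status part-time ✓ (not excluded); service 134 days ≥ 90 days ✓; dept Operations ✓; not enrolled in Volunteer Time Off ✗ → not eligible.
Transit Subsidy — status part-time ✓; no waiver, service 134 days < 180 days ✗ → not eligible.
Caregiver Leave — status part-time ✗ (requires temporary) → not eligible.
Health Savings Account — status part-time ✓ (not excluded); service 134 days < 12 months (≈360 days) ✗ → not eligible.
Medical Plan — service 134 days < 5 years (≈1825 days) ✗ → not eligible.

Volunteer Time Off, Tuition Reimbursement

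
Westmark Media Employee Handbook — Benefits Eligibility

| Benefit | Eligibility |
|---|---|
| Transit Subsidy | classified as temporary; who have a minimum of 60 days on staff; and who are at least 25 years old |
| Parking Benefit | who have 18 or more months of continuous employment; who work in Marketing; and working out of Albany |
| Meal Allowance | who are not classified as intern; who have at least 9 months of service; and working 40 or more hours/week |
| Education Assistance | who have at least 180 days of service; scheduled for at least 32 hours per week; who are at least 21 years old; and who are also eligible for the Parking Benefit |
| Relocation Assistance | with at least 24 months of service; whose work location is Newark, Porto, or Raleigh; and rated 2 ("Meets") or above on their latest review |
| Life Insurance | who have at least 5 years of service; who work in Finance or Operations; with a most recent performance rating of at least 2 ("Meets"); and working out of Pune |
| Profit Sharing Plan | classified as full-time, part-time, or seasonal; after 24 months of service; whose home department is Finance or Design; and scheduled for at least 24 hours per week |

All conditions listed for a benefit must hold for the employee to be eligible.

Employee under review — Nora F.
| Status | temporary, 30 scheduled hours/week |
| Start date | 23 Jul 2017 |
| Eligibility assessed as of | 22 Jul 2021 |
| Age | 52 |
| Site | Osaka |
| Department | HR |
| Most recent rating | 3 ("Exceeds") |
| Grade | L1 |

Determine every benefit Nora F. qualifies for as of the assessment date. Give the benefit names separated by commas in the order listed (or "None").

Transit Subsidy

Service from 23 Jul 2017 to 22 Jul 2021: 1460 days.
Transit Subsidy — status temporary ✓; service 1460 days ≥ 60 days ✓; age 52 ≥ 25 ✓ → eligible.
Parking Benefit — service 1460 days ≥ 18 months (≈540 days) ✓; dept HR ✗ → not eligible.
Meal Allowance — status temporary ✓ (not excluded); service 1460 days ≥ 9 months (≈270 days) ✓; 30 hrs/wk < 40 ✗ → not eligible.
Education Assistance — service 1460 days ≥ 180 days ✓; 30 hrs/wk < 32 ✗ → not eligible.
Relocation Assistance — service 1460 days ≥ 24 months (≈720 days) ✓; site Osaka ✗ (not Newark, Porto, or Raleigh) → not eligible.
Life Insurance — service 1460 days < 5 years (≈1825 days) ✗ → not eligible.
Profit Sharing Plan — status temporary ✗ (requires full-time, part-time, or seasonal) → not eligible.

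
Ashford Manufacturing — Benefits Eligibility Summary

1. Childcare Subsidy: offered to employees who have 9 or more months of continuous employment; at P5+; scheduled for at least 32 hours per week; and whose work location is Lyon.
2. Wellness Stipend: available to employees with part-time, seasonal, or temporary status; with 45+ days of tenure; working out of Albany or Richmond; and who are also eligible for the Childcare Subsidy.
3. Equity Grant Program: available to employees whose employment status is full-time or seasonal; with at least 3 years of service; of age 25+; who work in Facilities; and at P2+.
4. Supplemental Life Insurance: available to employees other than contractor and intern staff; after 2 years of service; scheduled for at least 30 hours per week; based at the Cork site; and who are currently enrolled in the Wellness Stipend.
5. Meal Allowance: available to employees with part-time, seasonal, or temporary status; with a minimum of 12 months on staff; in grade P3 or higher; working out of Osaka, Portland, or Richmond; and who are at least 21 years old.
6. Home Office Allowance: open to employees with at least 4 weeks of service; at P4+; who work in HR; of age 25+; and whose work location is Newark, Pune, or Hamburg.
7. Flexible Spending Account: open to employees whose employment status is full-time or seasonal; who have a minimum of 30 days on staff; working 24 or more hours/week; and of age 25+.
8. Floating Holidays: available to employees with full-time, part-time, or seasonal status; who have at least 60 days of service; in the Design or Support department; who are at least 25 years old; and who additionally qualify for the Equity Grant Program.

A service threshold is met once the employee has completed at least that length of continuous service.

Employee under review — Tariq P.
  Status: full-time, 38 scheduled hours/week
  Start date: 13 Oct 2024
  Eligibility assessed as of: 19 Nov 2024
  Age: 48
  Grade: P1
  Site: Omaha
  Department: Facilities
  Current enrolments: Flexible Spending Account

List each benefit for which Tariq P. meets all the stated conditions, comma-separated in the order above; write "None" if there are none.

Service from 13 Oct 2024 to 19 Nov 2024: 37 days.
Childcare Subsidy — service 37 days < 9 months (≈270 days) ✗ → not eligible.
Wellness Stipend — status full-time ✗ (requires part-time, seasonal, or temporary) → not eligible.
Equity Grant Program — status full-time ✓; service 37 days < 3 years (≈1095 days) ✗ → not eligible.
Supplemental Life Insurance — status full-time ✓ (not excluded); service 37 days < 2 years (≈730 days) ✗ → not eligible.
Meal Allowance — status full-time ✗ (requires part-time, seasonal, or temporary) → not eligible.
Home Office Allowance — service 37 days ≥ 4 weeks (≈28 days) ✓; grade P1 < P4 ✗ → not eligible.
Flexible Spending Account — status full-time ✓; service 37 days ≥ 30 days ✓; 38 hrs/wk ≥ 24 ✓; age 48 ≥ 25 ✓ → eligible.
Floating Holidays — status full-time ✓; service 37 days < 60 days ✗ → not eligible.

Flexible Spending Account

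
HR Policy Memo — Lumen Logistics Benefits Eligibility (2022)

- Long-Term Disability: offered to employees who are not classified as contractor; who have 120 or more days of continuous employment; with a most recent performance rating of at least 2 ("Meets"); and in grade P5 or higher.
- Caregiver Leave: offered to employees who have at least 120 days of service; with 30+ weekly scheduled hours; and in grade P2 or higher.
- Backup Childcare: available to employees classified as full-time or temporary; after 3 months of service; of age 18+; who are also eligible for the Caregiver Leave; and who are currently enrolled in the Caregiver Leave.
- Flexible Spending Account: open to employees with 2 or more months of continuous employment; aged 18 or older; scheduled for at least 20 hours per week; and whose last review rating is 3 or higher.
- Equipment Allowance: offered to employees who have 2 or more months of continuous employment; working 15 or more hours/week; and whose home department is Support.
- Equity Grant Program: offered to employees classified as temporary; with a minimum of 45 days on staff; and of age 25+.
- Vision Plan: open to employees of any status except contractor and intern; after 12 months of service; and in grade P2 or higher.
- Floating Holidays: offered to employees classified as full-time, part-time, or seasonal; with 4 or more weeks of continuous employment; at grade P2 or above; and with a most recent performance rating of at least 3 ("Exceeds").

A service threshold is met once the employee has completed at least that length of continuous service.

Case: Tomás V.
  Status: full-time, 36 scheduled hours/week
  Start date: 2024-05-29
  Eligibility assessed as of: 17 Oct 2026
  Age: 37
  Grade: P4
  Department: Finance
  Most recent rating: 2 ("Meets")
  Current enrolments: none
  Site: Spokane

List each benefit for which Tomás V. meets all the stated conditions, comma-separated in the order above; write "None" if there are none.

Service from 2024-05-29 to 17 Oct 2026: 871 days.
Long-Term Disability — status full-time ✓ (not excluded); service 871 days ≥ 120 days ✓; rating 2 ≥ 2 ✓; grade P4 < P5 ✗ → not eligible.
Caregiver Leave — service 871 days ≥ 120 days ✓; 36 hrs/wk ≥ 30 ✓; grade P4 ≥ P2 ✓ → eligible.
Backup Childcare — status full-time ✓; service 871 days ≥ 3 months (≈90 days) ✓; age 37 ≥ 18 ✓; eligible for Caregiver Leave ✓; not enrolled in Caregiver Leave ✗ → not eligible.
Flexible Spending Account — service 871 days ≥ 2 months (≈60 days) ✓; age 37 ≥ 18 ✓; 36 hrs/wk ≥ 20 ✓; rating 2 < 3 ✗ → not eligible.
Equipment Allowance — service 871 days ≥ 2 months (≈60 days) ✓; 36 hrs/wk ≥ 15 ✓; dept Finance ✗ → not eligible.
Equity Grant Program — status full-time ✗ (requires temporary) → not eligible.
Vision Plan — status full-time ✓ (not excluded); service 871 days ≥ 12 months (≈360 days) ✓; grade P4 ≥ P2 ✓ → eligible.
Floating Holidays — status full-time ✓; service 871 days ≥ 4 weeks (≈28 days) ✓; grade P4 ≥ P2 ✓; rating 2 < 3 ✗ → not eligible.

Caregiver Leave, Vision Plan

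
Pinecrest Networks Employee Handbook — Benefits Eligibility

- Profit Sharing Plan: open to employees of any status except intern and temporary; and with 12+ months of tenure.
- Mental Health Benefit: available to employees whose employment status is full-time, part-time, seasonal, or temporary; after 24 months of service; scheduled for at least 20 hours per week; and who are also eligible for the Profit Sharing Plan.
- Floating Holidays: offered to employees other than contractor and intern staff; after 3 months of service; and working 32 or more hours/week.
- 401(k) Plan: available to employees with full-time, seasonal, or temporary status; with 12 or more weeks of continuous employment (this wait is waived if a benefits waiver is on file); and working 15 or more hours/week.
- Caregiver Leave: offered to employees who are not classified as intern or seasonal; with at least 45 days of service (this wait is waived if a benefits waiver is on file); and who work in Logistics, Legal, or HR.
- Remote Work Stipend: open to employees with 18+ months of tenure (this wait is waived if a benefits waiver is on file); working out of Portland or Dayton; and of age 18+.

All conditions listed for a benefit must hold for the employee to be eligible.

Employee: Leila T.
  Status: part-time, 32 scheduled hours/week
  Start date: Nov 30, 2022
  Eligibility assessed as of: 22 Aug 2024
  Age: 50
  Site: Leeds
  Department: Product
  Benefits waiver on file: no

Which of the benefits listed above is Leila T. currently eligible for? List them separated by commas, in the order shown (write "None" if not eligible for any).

Profit Sharing Plan, Floating Holidays

Service from Nov 30, 2022 to 22 Aug 2024: 631 days.
Profit Sharing Plan — status part-time ✓ (not excluded); service 631 days ≥ 12 months (≈360 days) ✓ → eligible.
Mental Health Benefit — status part-time ✓; service 631 days < 24 months (≈720 days) ✗ → not eligible.
Floating Holidays — status part-time ✓ (not excluded); service 631 days ≥ 3 months (≈90 days) ✓; 32 hrs/wk ≥ 32 ✓ → eligible.
401(k) Plan — status part-time ✗ (requires full-time, seasonal, or temporary) → not eligible.
Caregiver Leave — status part-time ✓ (not excluded); no waiver, service 631 days ≥ 45 days ✓; dept Product ✗ → not eligible.
Remote Work Stipend — no waiver, service 631 days ≥ 18 months (≈540 days) ✓; site Leeds ✗ (not Portland or Dayton) → not eligible.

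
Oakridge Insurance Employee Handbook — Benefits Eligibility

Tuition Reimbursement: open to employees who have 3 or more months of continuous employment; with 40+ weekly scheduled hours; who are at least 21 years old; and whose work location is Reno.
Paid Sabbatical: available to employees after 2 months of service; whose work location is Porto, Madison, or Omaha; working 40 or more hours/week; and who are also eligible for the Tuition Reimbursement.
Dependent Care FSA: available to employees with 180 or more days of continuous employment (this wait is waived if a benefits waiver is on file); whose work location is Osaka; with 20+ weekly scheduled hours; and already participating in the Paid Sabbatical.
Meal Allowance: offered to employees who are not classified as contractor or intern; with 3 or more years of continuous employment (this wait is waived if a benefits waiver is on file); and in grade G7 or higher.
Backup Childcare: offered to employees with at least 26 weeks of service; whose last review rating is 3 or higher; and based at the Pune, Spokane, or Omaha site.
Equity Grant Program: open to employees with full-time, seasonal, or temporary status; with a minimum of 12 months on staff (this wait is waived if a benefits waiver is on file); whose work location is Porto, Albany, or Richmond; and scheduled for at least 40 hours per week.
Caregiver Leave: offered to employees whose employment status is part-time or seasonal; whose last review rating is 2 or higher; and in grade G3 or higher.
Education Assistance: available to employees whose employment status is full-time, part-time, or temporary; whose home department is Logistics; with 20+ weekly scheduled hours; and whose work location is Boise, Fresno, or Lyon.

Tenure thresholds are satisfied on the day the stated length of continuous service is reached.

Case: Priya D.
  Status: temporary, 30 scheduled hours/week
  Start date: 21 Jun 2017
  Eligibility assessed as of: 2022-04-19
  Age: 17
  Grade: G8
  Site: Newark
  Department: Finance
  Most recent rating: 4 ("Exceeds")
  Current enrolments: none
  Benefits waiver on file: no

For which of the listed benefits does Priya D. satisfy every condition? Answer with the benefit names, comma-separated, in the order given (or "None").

Service from 21 Jun 2017 to 2022-04-19: 1763 days.
Tuition Reimbursement — service 1763 days ≥ 3 months (≈90 days) ✓; 30 hrs/wk < 40 ✗ → not eligible.
Paid Sabbatical — service 1763 days ≥ 2 months (≈60 days) ✓; site Newark ✗ (not Porto, Madison, or Omaha) → not eligible.
Dependent Care FSA — no waiver, service 1763 days ≥ 180 days ✓; site Newark ✗ (not Osaka) → not eligible.
Meal Allowance — status temporary ✓ (not excluded); no waiver, service 1763 days ≥ 3 years (≈1095 days) ✓; grade G8 ≥ G7 ✓ → eligible.
Backup Childcare — service 1763 days ≥ 26 weeks (≈182 days) ✓; rating 4 ≥ 3 ✓; site Newark ✗ (not Pune, Spokane, or Omaha) → not eligible.
Equity Grant Program — status temporary ✓; no waiver, service 1763 days ≥ 12 months (≈360 days) ✓; site Newark ✗ (not Porto, Albany, or Richmond) → not eligible.
Caregiver Leave — status temporary ✗ (requires part-time or seasonal) → not eligible.
Education Assistance — status temporary ✓; dept Finance ✗ → not eligible.

Meal Allowance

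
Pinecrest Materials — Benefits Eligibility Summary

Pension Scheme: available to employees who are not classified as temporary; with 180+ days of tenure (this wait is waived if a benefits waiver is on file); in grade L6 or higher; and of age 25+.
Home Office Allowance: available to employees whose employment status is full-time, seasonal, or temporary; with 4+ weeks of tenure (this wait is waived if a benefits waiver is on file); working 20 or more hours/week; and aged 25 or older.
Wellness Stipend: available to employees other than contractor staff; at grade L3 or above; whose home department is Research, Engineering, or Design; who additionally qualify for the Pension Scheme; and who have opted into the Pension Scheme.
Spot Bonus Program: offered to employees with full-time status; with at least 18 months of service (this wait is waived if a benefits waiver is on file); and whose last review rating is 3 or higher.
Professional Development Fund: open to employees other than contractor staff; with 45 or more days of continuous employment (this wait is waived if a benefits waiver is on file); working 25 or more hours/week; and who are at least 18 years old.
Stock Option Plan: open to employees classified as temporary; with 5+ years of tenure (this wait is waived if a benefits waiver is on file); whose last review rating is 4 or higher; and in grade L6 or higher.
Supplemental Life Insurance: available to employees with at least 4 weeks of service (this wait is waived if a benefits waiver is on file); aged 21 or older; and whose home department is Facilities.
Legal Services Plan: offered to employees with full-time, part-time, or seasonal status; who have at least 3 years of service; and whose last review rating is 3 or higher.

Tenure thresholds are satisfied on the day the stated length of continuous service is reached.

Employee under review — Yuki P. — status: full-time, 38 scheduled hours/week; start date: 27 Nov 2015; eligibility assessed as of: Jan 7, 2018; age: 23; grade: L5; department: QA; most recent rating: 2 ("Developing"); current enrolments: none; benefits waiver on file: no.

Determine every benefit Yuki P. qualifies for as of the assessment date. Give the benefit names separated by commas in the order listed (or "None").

Professional Development Fund

Service from 27 Nov 2015 to Jan 7, 2018: 772 days.
Pension Scheme — status full-time ✓ (not excluded); no waiver, service 772 days ≥ 180 days ✓; grade L5 < L6 ✗ → not eligible.
Home Office Allowance — status full-time ✓; no waiver, service 772 days ≥ 4 weeks (≈28 days) ✓; 38 hrs/wk ≥ 20 ✓; age 23 < 25 ✗ → not eligible.
Wellness Stipend — status full-time ✓ (not excluded); grade L5 ≥ L3 ✓; dept QA ✗ → not eligible.
Spot Bonus Program — status full-time ✓; no waiver, service 772 days ≥ 18 months (≈540 days) ✓; rating 2 < 3 ✗ → not eligible.
Professional Development Fund — status full-time ✓ (not excluded); no waiver, service 772 days ≥ 45 days ✓; 38 hrs/wk ≥ 25 ✓; age 23 ≥ 18 ✓ → eligible.
Stock Option Plan — status full-time ✗ (requires temporary) → not eligible.
Supplemental Life Insurance — no waiver, service 772 days ≥ 4 weeks (≈28 days) ✓; age 23 ≥ 21 ✓; dept QA ✗ → not eligible.
Legal Services Plan — status full-time ✓; service 772 days < 3 years (≈1095 days) ✗ → not eligible.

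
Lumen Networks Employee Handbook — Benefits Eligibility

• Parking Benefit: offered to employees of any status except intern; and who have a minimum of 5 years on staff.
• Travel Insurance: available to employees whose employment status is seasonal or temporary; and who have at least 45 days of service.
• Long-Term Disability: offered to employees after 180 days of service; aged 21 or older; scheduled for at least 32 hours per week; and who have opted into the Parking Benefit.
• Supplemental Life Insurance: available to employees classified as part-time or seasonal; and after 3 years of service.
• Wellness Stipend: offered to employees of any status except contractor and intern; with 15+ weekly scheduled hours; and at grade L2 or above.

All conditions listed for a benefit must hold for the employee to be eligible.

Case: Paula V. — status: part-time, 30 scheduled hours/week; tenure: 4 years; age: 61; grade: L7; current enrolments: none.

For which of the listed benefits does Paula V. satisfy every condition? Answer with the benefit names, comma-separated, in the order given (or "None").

Parking Benefit — status part-time ✓ (not excluded); service 4 years < 5 years ✗ → not eligible.
Travel Insurance — status part-time ✗ (requires seasonal or temporary) → not eligible.
Long-Term Disability — service 4 years ≥ 180 days ✓; age 61 ≥ 21 ✓; 30 hrs/wk < 32 ✗ → not eligible.
Supplemental Life Insurance — status part-time ✓; service 4 years ≥ 3 years ✓ → eligible.
Wellness Stipend — status part-time ✓ (not excluded); 30 hrs/wk ≥ 15 ✓; grade L7 ≥ L2 ✓ → eligible.

Supplemental Life Insurance, Wellness Stipend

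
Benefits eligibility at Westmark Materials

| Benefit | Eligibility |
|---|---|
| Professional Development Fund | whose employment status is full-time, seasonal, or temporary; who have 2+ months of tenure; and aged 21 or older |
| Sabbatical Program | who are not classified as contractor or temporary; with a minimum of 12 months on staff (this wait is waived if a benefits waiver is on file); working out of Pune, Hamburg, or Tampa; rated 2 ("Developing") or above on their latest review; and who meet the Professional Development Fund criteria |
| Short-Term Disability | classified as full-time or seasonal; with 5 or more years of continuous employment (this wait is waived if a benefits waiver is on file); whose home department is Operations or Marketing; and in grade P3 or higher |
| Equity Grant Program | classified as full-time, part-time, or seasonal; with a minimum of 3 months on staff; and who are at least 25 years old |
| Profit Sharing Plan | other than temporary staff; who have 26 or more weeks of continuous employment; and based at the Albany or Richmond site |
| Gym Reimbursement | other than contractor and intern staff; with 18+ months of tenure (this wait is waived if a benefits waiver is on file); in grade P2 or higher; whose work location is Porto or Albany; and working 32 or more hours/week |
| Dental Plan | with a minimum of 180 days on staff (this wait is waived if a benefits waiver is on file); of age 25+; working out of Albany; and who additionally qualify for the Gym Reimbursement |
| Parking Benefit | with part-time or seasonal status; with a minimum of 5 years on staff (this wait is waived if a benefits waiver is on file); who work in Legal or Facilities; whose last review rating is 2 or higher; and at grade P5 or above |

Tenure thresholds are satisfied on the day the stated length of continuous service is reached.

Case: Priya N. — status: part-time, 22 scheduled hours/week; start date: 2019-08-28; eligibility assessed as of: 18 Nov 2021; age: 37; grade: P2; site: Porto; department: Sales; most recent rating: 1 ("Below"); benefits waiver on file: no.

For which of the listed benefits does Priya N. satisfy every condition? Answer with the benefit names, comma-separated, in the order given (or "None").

Equity Grant Program

Service from 2019-08-28 to 18 Nov 2021: 813 days.
Professional Development Fund — status part-time ✗ (requires full-time, seasonal, or temporary) → not eligible.
Sabbatical Program — status part-time ✓ (not excluded); no waiver, service 813 days ≥ 12 months (≈360 days) ✓; site Porto ✗ (not Pune, Hamburg, or Tampa) → not eligible.
Short-Term Disability — status part-time ✗ (requires full-time or seasonal) → not eligible.
Equity Grant Program — status part-time ✓; service 813 days ≥ 3 months (≈90 days) ✓; age 37 ≥ 25 ✓ → eligible.
Profit Sharing Plan — status part-time ✓ (not excluded); service 813 days ≥ 26 weeks (≈182 days) ✓; site Porto ✗ (not Albany or Richmond) → not eligible.
Gym Reimbursement — status part-time ✓ (not excluded); no waiver, service 813 days ≥ 18 months (≈540 days) ✓; grade P2 ≥ P2 ✓; site Porto ✓; 22 hrs/wk < 32 ✗ → not eligible.
Dental Plan — no waiver, service 813 days ≥ 180 days ✓; age 37 ≥ 25 ✓; site Porto ✗ (not Albany) → not eligible.
Parking Benefit — status part-time ✓; no waiver, service 813 days < 5 years (≈1825 days) ✗ → not eligible.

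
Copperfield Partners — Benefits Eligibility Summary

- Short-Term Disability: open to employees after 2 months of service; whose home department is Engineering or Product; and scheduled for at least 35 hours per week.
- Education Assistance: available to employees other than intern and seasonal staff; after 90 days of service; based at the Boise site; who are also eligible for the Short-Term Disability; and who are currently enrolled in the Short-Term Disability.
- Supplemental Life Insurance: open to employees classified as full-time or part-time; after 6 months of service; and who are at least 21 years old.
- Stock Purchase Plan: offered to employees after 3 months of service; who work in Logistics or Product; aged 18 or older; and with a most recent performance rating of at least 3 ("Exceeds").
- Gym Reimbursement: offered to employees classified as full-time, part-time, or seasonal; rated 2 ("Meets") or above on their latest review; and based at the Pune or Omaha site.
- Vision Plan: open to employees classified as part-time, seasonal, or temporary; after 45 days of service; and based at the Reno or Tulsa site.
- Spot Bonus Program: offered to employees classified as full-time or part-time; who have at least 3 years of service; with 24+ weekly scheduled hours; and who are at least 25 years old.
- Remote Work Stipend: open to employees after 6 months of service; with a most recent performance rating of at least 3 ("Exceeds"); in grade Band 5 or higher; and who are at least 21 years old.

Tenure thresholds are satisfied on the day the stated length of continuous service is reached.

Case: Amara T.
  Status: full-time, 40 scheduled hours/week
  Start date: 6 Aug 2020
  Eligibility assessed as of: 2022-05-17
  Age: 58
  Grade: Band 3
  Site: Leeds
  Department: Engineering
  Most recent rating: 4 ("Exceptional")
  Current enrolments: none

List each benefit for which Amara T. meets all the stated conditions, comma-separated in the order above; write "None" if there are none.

Service from 6 Aug 2020 to 2022-05-17: 649 days.
Short-Term Disability — service 649 days ≥ 2 months (≈60 days) ✓; dept Engineering ✓; 40 hrs/wk ≥ 35 ✓ → eligible.
Education Assistance — status full-time ✓ (not excluded); service 649 days ≥ 90 days ✓; site Leeds ✗ (not Boise) → not eligible.
Supplemental Life Insurance — status full-time ✓; service 649 days ≥ 6 months (≈180 days) ✓; age 58 ≥ 21 ✓ → eligible.
Stock Purchase Plan — service 649 days ≥ 3 months (≈90 days) ✓; dept Engineering ✗ → not eligible.
Gym Reimbursement — status full-time ✓; rating 4 ≥ 2 ✓; site Leeds ✗ (not Pune or Omaha) → not eligible.
Vision Plan — status full-time ✗ (requires part-time, seasonal, or temporary) → not eligible.
Spot Bonus Program — status full-time ✓; service 649 days < 3 years (≈1095 days) ✗ → not eligible.
Remote Work Stipend — service 649 days ≥ 6 months (≈180 days) ✓; rating 4 ≥ 3 ✓; grade Band 3 < Band 5 ✗ → not eligible.

Short-Term Disability, Supplemental Life Insurance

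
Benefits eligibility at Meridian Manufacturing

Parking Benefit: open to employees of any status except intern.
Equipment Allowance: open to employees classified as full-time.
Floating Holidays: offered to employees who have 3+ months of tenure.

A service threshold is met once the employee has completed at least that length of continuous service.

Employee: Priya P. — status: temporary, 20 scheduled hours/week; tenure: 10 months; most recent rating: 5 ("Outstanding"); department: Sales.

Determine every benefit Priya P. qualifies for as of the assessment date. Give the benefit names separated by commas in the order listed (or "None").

Parking Benefit, Floating Holidays

Parking Benefit — status temporary ✓ (not excluded) → eligible.
Equipment Allowance — status temporary ✗ (requires full-time) → not eligible.
Floating Holidays — service 10 months ≥ 3 months ✓ → eligible.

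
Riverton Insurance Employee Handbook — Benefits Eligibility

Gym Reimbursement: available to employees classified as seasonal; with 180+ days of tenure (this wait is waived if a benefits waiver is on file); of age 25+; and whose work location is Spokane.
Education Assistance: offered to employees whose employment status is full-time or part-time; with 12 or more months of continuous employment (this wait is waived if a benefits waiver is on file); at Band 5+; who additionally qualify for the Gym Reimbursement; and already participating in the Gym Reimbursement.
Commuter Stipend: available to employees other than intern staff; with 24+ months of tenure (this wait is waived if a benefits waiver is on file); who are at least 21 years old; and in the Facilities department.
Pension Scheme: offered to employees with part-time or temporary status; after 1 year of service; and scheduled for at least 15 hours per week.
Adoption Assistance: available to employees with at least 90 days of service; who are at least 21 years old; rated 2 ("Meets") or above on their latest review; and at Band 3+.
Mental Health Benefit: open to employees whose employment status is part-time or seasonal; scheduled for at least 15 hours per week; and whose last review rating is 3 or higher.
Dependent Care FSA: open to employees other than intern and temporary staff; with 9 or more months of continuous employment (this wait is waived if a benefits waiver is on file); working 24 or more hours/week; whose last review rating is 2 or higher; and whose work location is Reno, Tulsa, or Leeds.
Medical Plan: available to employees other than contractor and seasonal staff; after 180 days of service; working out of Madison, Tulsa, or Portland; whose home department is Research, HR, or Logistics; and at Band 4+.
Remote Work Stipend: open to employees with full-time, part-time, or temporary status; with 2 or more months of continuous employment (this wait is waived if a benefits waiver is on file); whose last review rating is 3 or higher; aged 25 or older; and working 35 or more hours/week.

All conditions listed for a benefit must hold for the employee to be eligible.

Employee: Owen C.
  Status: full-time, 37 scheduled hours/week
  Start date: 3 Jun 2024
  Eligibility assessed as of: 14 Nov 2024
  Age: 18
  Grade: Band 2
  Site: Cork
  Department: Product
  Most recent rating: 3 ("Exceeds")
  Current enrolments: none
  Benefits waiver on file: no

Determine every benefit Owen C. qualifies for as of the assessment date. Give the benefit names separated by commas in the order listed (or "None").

None

Service from 3 Jun 2024 to 14 Nov 2024: 164 days.
Gym Reimbursement — status full-time ✗ (requires seasonal) → not eligible.
Education Assistance — status full-time ✓; no waiver, service 164 days < 12 months (≈360 days) ✗ → not eligible.
Commuter Stipend — status full-time ✓ (not excluded); no waiver, service 164 days < 24 months (≈720 days) ✗ → not eligible.
Pension Scheme — status full-time ✗ (requires part-time or temporary) → not eligible.
Adoption Assistance — service 164 days ≥ 90 days ✓; age 18 < 21 ✗ → not eligible.
Mental Health Benefit — status full-time ✗ (requires part-time or seasonal) → not eligible.
Dependent Care FSA — status full-time ✓ (not excluded); no waiver, service 164 days < 9 months (≈270 days) ✗ → not eligible.
Medical Plan — status full-time ✓ (not excluded); service 164 days < 180 days ✗ → not eligible.
Remote Work Stipend — status full-time ✓; no waiver, service 164 days ≥ 2 months (≈60 days) ✓; rating 3 ≥ 3 ✓; age 18 < 25 ✗ → not eligible.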